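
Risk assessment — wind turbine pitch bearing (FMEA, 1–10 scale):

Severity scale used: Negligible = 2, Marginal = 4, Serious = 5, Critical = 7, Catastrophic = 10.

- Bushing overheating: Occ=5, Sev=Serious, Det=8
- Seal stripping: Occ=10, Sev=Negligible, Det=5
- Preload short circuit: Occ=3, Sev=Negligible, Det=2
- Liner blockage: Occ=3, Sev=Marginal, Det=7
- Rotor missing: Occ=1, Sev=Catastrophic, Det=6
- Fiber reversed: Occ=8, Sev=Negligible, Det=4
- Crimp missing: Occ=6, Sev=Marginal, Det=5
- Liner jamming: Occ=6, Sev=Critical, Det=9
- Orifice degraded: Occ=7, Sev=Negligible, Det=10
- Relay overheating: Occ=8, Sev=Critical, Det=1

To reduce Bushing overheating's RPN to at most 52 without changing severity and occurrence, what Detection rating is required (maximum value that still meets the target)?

Bushing overheating: S=5, O=5, D=8 → current RPN = 200.
Fixed product = 25. Need 25 × D ≤ 52, so D ≤ 52/25 = 2.08.
Maximum integer Detection rating = 2 (gives RPN 50; D=3 would give 75 > 52).

2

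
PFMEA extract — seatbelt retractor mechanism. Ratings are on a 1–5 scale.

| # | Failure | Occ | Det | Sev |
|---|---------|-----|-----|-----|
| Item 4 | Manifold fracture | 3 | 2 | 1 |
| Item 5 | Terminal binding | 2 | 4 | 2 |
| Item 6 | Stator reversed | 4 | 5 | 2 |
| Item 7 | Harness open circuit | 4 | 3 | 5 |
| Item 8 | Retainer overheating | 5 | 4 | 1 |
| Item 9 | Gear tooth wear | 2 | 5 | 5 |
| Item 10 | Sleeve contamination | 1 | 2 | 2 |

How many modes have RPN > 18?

4

RPN = Severity × Occurrence × Detection:
  Item 4: 1 × 3 × 2 = 6
  Item 5: 2 × 2 × 4 = 16
  Item 6: 2 × 4 × 5 = 40
  Item 7: 5 × 4 × 3 = 60
  Item 8: 1 × 5 × 4 = 20
  Item 9: 5 × 2 × 5 = 50
  Item 10: 2 × 1 × 2 = 4
Modes with RPN > 18: Item 6 (40), Item 7 (60), Item 8 (20), Item 9 (50) → 4.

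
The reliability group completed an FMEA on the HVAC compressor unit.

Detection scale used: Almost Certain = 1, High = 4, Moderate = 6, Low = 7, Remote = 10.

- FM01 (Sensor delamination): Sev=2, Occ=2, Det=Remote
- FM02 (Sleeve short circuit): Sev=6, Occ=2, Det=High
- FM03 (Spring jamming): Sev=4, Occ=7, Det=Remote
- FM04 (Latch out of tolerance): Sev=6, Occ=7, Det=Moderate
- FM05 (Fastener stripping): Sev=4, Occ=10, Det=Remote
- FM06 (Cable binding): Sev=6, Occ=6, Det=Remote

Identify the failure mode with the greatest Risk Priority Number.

FM05

RPN = Severity × Occurrence × Detection:
  FM01: 2 × 2 × 10 = 40
  FM02: 6 × 2 × 4 = 48
  FM03: 4 × 7 × 10 = 280
  FM04: 6 × 7 × 6 = 252
  FM05: 4 × 10 × 10 = 400
  FM06: 6 × 6 × 10 = 360
Highest RPN is 400 → FM05.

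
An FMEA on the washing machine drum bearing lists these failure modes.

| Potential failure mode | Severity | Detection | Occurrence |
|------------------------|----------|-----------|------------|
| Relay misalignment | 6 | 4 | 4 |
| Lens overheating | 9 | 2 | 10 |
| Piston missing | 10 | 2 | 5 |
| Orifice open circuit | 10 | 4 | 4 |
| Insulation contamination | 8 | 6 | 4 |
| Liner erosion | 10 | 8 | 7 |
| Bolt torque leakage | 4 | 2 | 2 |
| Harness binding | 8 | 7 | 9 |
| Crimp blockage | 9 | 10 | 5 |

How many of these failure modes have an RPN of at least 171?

5

RPN = Severity × Occurrence × Detection:
  Relay misalignment: 6 × 4 × 4 = 96
  Lens overheating: 9 × 10 × 2 = 180
  Piston missing: 10 × 5 × 2 = 100
  Orifice open circuit: 10 × 4 × 4 = 160
  Insulation contamination: 8 × 4 × 6 = 192
  Liner erosion: 10 × 7 × 8 = 560
  Bolt torque leakage: 4 × 2 × 2 = 16
  Harness binding: 8 × 9 × 7 = 504
  Crimp blockage: 9 × 5 × 10 = 450
Modes with RPN ≥ 171: Lens overheating (180), Insulation contamination (192), Liner erosion (560), Harness binding (504), Crimp blockage (450) → 5.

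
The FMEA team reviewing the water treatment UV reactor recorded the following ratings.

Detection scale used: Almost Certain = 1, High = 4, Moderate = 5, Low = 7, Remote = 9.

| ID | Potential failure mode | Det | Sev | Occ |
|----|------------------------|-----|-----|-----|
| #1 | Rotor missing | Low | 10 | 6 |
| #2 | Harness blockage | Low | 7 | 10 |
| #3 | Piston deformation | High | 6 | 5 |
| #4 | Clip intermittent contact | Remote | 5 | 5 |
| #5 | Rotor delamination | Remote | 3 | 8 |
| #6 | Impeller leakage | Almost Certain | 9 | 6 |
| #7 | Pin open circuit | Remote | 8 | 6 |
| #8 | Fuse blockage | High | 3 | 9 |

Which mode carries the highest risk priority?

#2

RPN = Severity × Occurrence × Detection:
  #1: 10 × 6 × 7 = 420
  #2: 7 × 10 × 7 = 490
  #3: 6 × 5 × 4 = 120
  #4: 5 × 5 × 9 = 225
  #5: 3 × 8 × 9 = 216
  #6: 9 × 6 × 1 = 54
  #7: 8 × 6 × 9 = 432
  #8: 3 × 9 × 4 = 108
Highest RPN is 490 → #2.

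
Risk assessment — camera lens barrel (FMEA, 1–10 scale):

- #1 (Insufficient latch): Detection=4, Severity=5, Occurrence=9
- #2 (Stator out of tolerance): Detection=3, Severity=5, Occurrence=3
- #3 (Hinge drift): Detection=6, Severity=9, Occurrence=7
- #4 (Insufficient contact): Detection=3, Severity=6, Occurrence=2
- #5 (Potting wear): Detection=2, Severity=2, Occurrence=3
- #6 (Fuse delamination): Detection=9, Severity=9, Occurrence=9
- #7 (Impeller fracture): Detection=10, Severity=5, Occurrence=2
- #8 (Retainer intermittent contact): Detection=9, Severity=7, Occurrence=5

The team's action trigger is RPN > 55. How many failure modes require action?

RPN = Severity × Occurrence × Detection:
  #1: 5 × 9 × 4 = 180
  #2: 5 × 3 × 3 = 45
  #3: 9 × 7 × 6 = 378
  #4: 6 × 2 × 3 = 36
  #5: 2 × 3 × 2 = 12
  #6: 9 × 9 × 9 = 729
  #7: 5 × 2 × 10 = 100
  #8: 7 × 5 × 9 = 315
Modes with RPN > 55: #1 (180), #3 (378), #6 (729), #7 (100), #8 (315) → 5.

5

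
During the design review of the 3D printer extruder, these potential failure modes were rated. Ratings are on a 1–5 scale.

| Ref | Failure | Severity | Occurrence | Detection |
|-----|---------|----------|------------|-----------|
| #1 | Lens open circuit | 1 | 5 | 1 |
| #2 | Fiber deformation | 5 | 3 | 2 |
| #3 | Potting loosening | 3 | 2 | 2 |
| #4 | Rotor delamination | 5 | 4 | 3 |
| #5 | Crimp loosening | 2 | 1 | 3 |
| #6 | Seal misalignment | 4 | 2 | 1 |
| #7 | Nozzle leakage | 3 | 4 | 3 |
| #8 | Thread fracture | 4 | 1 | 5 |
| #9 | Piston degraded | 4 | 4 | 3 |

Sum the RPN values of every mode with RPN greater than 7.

RPN = Severity × Occurrence × Detection:
  #1: 1 × 5 × 1 = 5
  #2: 5 × 3 × 2 = 30
  #3: 3 × 2 × 2 = 12
  #4: 5 × 4 × 3 = 60
  #5: 2 × 1 × 3 = 6
  #6: 4 × 2 × 1 = 8
  #7: 3 × 4 × 3 = 36
  #8: 4 × 1 × 5 = 20
  #9: 4 × 4 × 3 = 48
RPN > 7: #2 (30), #3 (12), #4 (60), #6 (8), #7 (36), #8 (20), #9 (48).
Sum: 30 + 12 + 60 + 8 + 36 + 20 + 48 = 214.

214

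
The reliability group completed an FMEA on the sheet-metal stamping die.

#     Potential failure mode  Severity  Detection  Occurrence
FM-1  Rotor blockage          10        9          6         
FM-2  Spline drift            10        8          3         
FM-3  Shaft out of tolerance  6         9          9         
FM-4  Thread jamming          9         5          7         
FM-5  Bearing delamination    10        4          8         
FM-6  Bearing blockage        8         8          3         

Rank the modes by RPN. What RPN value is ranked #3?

RPN = Severity × Occurrence × Detection:
  FM-1: 10 × 6 × 9 = 540
  FM-2: 10 × 3 × 8 = 240
  FM-3: 6 × 9 × 9 = 486
  FM-4: 9 × 7 × 5 = 315
  FM-5: 10 × 8 × 4 = 320
  FM-6: 8 × 3 × 8 = 192
Sorted descending: 540, 486, 320, 315, 240, 192.
The third-highest RPN is 320 (FM-5).

320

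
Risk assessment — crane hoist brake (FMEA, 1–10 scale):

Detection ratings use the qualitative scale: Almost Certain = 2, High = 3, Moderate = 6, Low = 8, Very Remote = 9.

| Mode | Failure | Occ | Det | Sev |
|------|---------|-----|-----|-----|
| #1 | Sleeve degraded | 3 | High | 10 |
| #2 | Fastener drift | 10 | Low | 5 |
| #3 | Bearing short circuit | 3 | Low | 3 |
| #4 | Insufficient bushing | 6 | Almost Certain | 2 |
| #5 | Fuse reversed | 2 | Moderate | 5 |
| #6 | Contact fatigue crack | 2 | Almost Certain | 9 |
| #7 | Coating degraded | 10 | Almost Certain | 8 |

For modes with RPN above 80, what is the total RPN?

650

RPN = Severity × Occurrence × Detection:
  #1: 10 × 3 × 3 = 90
  #2: 5 × 10 × 8 = 400
  #3: 3 × 3 × 8 = 72
  #4: 2 × 6 × 2 = 24
  #5: 5 × 2 × 6 = 60
  #6: 9 × 2 × 2 = 36
  #7: 8 × 10 × 2 = 160
RPN > 80: #1 (90), #2 (400), #7 (160).
Sum: 90 + 400 + 160 = 650.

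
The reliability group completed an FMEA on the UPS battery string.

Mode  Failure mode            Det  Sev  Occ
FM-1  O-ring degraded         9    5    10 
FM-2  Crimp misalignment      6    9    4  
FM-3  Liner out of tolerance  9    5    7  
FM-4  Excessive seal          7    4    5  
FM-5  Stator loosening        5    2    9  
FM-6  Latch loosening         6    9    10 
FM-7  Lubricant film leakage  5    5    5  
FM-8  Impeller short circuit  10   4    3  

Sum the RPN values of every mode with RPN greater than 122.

RPN = Severity × Occurrence × Detection:
  FM-1: 5 × 10 × 9 = 450
  FM-2: 9 × 4 × 6 = 216
  FM-3: 5 × 7 × 9 = 315
  FM-4: 4 × 5 × 7 = 140
  FM-5: 2 × 9 × 5 = 90
  FM-6: 9 × 10 × 6 = 540
  FM-7: 5 × 5 × 5 = 125
  FM-8: 4 × 3 × 10 = 120
RPN > 122: FM-1 (450), FM-2 (216), FM-3 (315), FM-4 (140), FM-6 (540), FM-7 (125).
Sum: 450 + 216 + 315 + 140 + 540 + 125 = 1786.

1786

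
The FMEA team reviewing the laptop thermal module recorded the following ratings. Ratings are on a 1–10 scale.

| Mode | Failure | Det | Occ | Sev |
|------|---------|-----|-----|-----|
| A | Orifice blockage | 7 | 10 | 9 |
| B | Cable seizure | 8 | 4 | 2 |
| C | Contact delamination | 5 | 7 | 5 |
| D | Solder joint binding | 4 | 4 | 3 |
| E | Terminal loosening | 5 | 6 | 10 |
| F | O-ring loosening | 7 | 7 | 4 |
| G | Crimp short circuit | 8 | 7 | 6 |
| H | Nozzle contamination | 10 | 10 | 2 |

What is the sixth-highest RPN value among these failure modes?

RPN = Severity × Occurrence × Detection:
  A: 9 × 10 × 7 = 630
  B: 2 × 4 × 8 = 64
  C: 5 × 7 × 5 = 175
  D: 3 × 4 × 4 = 48
  E: 10 × 6 × 5 = 300
  F: 4 × 7 × 7 = 196
  G: 6 × 7 × 8 = 336
  H: 2 × 10 × 10 = 200
Sorted descending: 630, 336, 300, 200, 196, 175, 64, 48.
The sixth-highest RPN is 175 (C).

175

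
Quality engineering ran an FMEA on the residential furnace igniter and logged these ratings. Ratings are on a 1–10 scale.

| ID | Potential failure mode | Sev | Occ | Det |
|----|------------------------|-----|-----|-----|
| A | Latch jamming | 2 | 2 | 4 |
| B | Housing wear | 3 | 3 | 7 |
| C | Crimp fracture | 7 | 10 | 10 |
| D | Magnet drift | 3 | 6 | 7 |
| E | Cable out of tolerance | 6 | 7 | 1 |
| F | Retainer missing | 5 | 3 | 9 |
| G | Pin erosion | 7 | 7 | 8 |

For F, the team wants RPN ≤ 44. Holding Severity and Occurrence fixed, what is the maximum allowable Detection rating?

F: S=5, O=3, D=9 → current RPN = 135.
Fixed product = 15. Need 15 × D ≤ 44, so D ≤ 44/15 = 2.93.
Maximum integer Detection rating = 2 (gives RPN 30; D=3 would give 45 > 44).

2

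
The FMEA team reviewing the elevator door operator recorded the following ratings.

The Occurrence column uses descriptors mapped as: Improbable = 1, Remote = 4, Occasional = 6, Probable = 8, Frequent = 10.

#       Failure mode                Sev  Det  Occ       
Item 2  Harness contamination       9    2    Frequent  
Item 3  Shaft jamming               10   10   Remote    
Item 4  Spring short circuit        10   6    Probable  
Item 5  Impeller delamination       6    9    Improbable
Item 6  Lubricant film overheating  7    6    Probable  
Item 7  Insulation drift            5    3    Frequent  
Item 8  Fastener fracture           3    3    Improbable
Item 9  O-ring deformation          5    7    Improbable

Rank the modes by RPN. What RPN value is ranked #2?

RPN = Severity × Occurrence × Detection:
  Item 2: 9 × 10 × 2 = 180
  Item 3: 10 × 4 × 10 = 400
  Item 4: 10 × 8 × 6 = 480
  Item 5: 6 × 1 × 9 = 54
  Item 6: 7 × 8 × 6 = 336
  Item 7: 5 × 10 × 3 = 150
  Item 8: 3 × 1 × 3 = 9
  Item 9: 5 × 1 × 7 = 35
Sorted descending: 480, 400, 336, 180, 150, 54, 35, 9.
The second-highest RPN is 400 (Item 3).

400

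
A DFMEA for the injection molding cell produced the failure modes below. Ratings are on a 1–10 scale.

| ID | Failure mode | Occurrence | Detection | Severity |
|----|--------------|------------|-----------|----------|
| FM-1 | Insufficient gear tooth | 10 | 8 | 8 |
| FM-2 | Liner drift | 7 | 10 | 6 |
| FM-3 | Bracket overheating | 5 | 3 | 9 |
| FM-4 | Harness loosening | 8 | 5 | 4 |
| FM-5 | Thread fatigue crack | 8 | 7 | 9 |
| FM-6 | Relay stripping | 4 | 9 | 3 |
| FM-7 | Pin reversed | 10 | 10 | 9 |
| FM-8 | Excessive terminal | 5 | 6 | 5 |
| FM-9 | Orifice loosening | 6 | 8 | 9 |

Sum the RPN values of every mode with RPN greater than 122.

3341

RPN = Severity × Occurrence × Detection:
  FM-1: 8 × 10 × 8 = 640
  FM-2: 6 × 7 × 10 = 420
  FM-3: 9 × 5 × 3 = 135
  FM-4: 4 × 8 × 5 = 160
  FM-5: 9 × 8 × 7 = 504
  FM-6: 3 × 4 × 9 = 108
  FM-7: 9 × 10 × 10 = 900
  FM-8: 5 × 5 × 6 = 150
  FM-9: 9 × 6 × 8 = 432
RPN > 122: FM-1 (640), FM-2 (420), FM-3 (135), FM-4 (160), FM-5 (504), FM-7 (900), FM-8 (150), FM-9 (432).
Sum: 640 + 420 + 135 + 160 + 504 + 900 + 150 + 432 = 3341.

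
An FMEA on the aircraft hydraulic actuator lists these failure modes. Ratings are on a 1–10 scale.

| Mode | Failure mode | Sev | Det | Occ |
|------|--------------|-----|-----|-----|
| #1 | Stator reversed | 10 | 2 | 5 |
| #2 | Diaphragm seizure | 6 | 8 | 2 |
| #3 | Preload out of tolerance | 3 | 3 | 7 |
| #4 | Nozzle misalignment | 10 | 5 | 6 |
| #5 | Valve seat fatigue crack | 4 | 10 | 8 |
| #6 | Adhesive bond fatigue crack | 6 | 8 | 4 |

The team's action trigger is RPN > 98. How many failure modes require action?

RPN = Severity × Occurrence × Detection:
  #1: 10 × 5 × 2 = 100
  #2: 6 × 2 × 8 = 96
  #3: 3 × 7 × 3 = 63
  #4: 10 × 6 × 5 = 300
  #5: 4 × 8 × 10 = 320
  #6: 6 × 4 × 8 = 192
Modes with RPN > 98: #1 (100), #4 (300), #5 (320), #6 (192) → 4.

4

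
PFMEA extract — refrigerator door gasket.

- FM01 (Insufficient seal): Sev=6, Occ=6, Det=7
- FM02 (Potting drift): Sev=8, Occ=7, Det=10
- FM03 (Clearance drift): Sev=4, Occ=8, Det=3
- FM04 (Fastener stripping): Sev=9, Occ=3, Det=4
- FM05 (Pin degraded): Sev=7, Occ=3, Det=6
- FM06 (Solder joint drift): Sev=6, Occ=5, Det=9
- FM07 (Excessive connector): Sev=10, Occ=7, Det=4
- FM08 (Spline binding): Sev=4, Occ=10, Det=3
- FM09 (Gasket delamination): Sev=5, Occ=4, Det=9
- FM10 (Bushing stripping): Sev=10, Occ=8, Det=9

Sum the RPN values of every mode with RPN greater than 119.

RPN = Severity × Occurrence × Detection:
  FM01: 6 × 6 × 7 = 252
  FM02: 8 × 7 × 10 = 560
  FM03: 4 × 8 × 3 = 96
  FM04: 9 × 3 × 4 = 108
  FM05: 7 × 3 × 6 = 126
  FM06: 6 × 5 × 9 = 270
  FM07: 10 × 7 × 4 = 280
  FM08: 4 × 10 × 3 = 120
  FM09: 5 × 4 × 9 = 180
  FM10: 10 × 8 × 9 = 720
RPN > 119: FM01 (252), FM02 (560), FM05 (126), FM06 (270), FM07 (280), FM08 (120), FM09 (180), FM10 (720).
Sum: 252 + 560 + 126 + 270 + 280 + 120 + 180 + 720 = 2508.

2508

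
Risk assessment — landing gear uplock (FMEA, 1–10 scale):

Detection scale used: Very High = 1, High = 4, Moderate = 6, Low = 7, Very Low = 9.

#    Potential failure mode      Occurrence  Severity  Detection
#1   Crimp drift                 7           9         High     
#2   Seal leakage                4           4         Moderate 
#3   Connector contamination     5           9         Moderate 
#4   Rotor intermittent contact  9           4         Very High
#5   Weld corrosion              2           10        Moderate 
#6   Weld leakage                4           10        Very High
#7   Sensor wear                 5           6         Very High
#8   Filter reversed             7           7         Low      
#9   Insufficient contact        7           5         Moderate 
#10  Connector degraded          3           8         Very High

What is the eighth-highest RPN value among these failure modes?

36

RPN = Severity × Occurrence × Detection:
  #1: 9 × 7 × 4 = 252
  #2: 4 × 4 × 6 = 96
  #3: 9 × 5 × 6 = 270
  #4: 4 × 9 × 1 = 36
  #5: 10 × 2 × 6 = 120
  #6: 10 × 4 × 1 = 40
  #7: 6 × 5 × 1 = 30
  #8: 7 × 7 × 7 = 343
  #9: 5 × 7 × 6 = 210
  #10: 8 × 3 × 1 = 24
Sorted descending: 343, 270, 252, 210, 120, 96, 40, 36, 30, 24.
The eighth-highest RPN is 36 (#4).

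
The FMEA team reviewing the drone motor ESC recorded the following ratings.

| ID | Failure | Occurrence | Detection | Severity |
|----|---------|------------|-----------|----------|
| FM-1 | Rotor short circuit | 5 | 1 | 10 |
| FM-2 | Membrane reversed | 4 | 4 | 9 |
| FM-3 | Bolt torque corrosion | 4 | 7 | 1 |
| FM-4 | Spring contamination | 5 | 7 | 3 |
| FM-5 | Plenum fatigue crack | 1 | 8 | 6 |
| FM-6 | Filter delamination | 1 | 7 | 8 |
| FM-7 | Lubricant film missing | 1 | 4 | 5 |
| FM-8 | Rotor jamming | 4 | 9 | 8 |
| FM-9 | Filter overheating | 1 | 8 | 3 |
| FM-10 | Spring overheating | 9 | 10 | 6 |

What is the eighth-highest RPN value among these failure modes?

28

RPN = Severity × Occurrence × Detection:
  FM-1: 10 × 5 × 1 = 50
  FM-2: 9 × 4 × 4 = 144
  FM-3: 1 × 4 × 7 = 28
  FM-4: 3 × 5 × 7 = 105
  FM-5: 6 × 1 × 8 = 48
  FM-6: 8 × 1 × 7 = 56
  FM-7: 5 × 1 × 4 = 20
  FM-8: 8 × 4 × 9 = 288
  FM-9: 3 × 1 × 8 = 24
  FM-10: 6 × 9 × 10 = 540
Sorted descending: 540, 288, 144, 105, 56, 50, 48, 28, 24, 20.
The eighth-highest RPN is 28 (FM-3).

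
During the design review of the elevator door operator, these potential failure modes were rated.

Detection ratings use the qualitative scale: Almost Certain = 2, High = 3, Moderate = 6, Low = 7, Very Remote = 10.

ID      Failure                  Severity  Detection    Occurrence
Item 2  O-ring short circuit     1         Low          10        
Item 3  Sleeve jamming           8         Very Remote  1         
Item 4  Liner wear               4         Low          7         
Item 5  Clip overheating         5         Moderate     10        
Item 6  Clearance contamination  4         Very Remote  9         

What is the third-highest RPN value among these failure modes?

RPN = Severity × Occurrence × Detection:
  Item 2: 1 × 10 × 7 = 70
  Item 3: 8 × 1 × 10 = 80
  Item 4: 4 × 7 × 7 = 196
  Item 5: 5 × 10 × 6 = 300
  Item 6: 4 × 9 × 10 = 360
Sorted descending: 360, 300, 196, 80, 70.
The third-highest RPN is 196 (Item 4).

196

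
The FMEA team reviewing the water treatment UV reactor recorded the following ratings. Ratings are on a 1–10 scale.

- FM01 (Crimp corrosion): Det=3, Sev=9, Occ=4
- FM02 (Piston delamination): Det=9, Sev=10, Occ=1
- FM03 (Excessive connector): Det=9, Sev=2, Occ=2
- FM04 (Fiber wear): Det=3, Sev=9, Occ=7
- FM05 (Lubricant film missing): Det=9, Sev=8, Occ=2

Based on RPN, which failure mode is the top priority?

RPN = Severity × Occurrence × Detection:
  FM01: 9 × 4 × 3 = 108
  FM02: 10 × 1 × 9 = 90
  FM03: 2 × 2 × 9 = 36
  FM04: 9 × 7 × 3 = 189
  FM05: 8 × 2 × 9 = 144
Highest RPN is 189 → FM04.

FM04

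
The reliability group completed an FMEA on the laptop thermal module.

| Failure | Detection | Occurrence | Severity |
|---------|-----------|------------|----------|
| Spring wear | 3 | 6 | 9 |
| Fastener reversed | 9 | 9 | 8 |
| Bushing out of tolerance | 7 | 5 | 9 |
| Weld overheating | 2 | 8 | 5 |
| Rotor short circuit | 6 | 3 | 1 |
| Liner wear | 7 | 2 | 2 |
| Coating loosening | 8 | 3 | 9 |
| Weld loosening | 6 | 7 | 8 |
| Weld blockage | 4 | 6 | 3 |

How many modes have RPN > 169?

RPN = Severity × Occurrence × Detection:
  Spring wear: 9 × 6 × 3 = 162
  Fastener reversed: 8 × 9 × 9 = 648
  Bushing out of tolerance: 9 × 5 × 7 = 315
  Weld overheating: 5 × 8 × 2 = 80
  Rotor short circuit: 1 × 3 × 6 = 18
  Liner wear: 2 × 2 × 7 = 28
  Coating loosening: 9 × 3 × 8 = 216
  Weld loosening: 8 × 7 × 6 = 336
  Weld blockage: 3 × 6 × 4 = 72
Modes with RPN > 169: Fastener reversed (648), Bushing out of tolerance (315), Coating loosening (216), Weld loosening (336) → 4.

4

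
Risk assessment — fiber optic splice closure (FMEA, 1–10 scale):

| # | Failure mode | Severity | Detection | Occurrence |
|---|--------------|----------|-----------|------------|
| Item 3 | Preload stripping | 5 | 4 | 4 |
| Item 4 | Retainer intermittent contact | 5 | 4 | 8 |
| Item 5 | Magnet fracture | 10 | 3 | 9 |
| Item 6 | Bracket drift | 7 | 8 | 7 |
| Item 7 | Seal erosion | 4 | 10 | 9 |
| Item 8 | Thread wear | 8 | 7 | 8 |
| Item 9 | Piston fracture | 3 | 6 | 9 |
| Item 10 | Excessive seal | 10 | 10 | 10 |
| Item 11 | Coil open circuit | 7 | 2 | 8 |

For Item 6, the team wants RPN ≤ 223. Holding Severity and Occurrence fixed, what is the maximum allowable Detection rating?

4

Item 6: S=7, O=7, D=8 → current RPN = 392.
Fixed product = 49. Need 49 × D ≤ 223, so D ≤ 223/49 = 4.55.
Maximum integer Detection rating = 4 (gives RPN 196; D=5 would give 245 > 223).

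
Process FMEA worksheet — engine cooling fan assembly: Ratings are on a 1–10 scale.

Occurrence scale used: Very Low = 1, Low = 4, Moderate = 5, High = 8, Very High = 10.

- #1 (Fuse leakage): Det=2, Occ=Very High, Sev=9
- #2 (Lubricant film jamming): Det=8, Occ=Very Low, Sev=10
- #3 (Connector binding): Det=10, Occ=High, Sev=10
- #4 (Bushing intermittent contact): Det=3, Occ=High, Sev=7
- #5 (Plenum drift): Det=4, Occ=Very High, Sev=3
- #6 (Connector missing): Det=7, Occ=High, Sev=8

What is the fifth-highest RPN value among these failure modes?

RPN = Severity × Occurrence × Detection:
  #1: 9 × 10 × 2 = 180
  #2: 10 × 1 × 8 = 80
  #3: 10 × 8 × 10 = 800
  #4: 7 × 8 × 3 = 168
  #5: 3 × 10 × 4 = 120
  #6: 8 × 8 × 7 = 448
Sorted descending: 800, 448, 180, 168, 120, 80.
The fifth-highest RPN is 120 (#5).

120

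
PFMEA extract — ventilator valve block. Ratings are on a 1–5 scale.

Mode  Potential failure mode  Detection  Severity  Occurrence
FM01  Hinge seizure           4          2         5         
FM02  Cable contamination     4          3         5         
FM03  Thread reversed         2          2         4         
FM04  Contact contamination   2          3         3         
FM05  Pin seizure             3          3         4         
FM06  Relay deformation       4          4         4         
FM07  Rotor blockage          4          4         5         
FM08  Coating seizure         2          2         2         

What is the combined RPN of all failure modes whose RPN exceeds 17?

RPN = Severity × Occurrence × Detection:
  FM01: 2 × 5 × 4 = 40
  FM02: 3 × 5 × 4 = 60
  FM03: 2 × 4 × 2 = 16
  FM04: 3 × 3 × 2 = 18
  FM05: 3 × 4 × 3 = 36
  FM06: 4 × 4 × 4 = 64
  FM07: 4 × 5 × 4 = 80
  FM08: 2 × 2 × 2 = 8
RPN > 17: FM01 (40), FM02 (60), FM04 (18), FM05 (36), FM06 (64), FM07 (80).
Sum: 40 + 60 + 18 + 36 + 64 + 80 = 298.

298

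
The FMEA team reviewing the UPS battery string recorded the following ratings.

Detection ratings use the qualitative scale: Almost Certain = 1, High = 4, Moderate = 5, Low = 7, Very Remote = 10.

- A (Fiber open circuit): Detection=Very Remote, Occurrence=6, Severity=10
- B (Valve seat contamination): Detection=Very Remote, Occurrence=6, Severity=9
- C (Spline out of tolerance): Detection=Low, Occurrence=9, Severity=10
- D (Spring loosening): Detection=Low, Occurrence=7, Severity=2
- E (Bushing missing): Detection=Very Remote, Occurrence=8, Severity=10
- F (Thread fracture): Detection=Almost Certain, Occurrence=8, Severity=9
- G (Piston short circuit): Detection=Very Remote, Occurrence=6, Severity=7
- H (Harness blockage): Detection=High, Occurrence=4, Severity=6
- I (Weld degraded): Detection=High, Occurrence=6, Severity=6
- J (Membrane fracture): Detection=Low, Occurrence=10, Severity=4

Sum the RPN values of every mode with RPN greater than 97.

RPN = Severity × Occurrence × Detection:
  A: 10 × 6 × 10 = 600
  B: 9 × 6 × 10 = 540
  C: 10 × 9 × 7 = 630
  D: 2 × 7 × 7 = 98
  E: 10 × 8 × 10 = 800
  F: 9 × 8 × 1 = 72
  G: 7 × 6 × 10 = 420
  H: 6 × 4 × 4 = 96
  I: 6 × 6 × 4 = 144
  J: 4 × 10 × 7 = 280
RPN > 97: A (600), B (540), C (630), D (98), E (800), G (420), I (144), J (280).
Sum: 600 + 540 + 630 + 98 + 800 + 420 + 144 + 280 = 3512.

3512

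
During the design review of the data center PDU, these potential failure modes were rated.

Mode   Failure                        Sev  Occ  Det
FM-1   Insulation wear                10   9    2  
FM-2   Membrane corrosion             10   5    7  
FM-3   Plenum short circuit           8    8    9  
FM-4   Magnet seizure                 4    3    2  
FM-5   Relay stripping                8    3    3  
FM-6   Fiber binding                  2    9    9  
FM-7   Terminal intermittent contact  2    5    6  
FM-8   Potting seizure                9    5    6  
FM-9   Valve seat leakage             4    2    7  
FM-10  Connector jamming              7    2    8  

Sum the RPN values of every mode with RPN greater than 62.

RPN = Severity × Occurrence × Detection:
  FM-1: 10 × 9 × 2 = 180
  FM-2: 10 × 5 × 7 = 350
  FM-3: 8 × 8 × 9 = 576
  FM-4: 4 × 3 × 2 = 24
  FM-5: 8 × 3 × 3 = 72
  FM-6: 2 × 9 × 9 = 162
  FM-7: 2 × 5 × 6 = 60
  FM-8: 9 × 5 × 6 = 270
  FM-9: 4 × 2 × 7 = 56
  FM-10: 7 × 2 × 8 = 112
RPN > 62: FM-1 (180), FM-2 (350), FM-3 (576), FM-5 (72), FM-6 (162), FM-8 (270), FM-10 (112).
Sum: 180 + 350 + 576 + 72 + 162 + 270 + 112 = 1722.

1722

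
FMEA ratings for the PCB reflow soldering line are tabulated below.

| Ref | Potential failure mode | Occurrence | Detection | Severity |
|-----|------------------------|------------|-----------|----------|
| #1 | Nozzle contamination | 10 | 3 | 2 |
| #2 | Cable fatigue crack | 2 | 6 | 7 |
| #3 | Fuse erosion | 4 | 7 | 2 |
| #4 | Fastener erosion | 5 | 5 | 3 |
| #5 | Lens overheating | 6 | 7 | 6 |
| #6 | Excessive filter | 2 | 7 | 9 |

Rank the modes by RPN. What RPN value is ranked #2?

RPN = Severity × Occurrence × Detection:
  #1: 2 × 10 × 3 = 60
  #2: 7 × 2 × 6 = 84
  #3: 2 × 4 × 7 = 56
  #4: 3 × 5 × 5 = 75
  #5: 6 × 6 × 7 = 252
  #6: 9 × 2 × 7 = 126
Sorted descending: 252, 126, 84, 75, 60, 56.
The second-highest RPN is 126 (#6).

126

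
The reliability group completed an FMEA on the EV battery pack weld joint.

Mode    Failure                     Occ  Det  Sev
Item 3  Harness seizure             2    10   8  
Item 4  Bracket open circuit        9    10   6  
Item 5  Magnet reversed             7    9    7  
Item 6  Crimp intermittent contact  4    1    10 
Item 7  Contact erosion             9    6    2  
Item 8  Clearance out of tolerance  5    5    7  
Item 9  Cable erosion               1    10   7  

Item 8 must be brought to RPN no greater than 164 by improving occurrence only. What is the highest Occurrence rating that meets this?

4

Item 8: S=7, O=5, D=5 → current RPN = 175.
Fixed product = 35. Need 35 × O ≤ 164, so O ≤ 164/35 = 4.69.
Maximum integer Occurrence rating = 4 (gives RPN 140; O=5 would give 175 > 164).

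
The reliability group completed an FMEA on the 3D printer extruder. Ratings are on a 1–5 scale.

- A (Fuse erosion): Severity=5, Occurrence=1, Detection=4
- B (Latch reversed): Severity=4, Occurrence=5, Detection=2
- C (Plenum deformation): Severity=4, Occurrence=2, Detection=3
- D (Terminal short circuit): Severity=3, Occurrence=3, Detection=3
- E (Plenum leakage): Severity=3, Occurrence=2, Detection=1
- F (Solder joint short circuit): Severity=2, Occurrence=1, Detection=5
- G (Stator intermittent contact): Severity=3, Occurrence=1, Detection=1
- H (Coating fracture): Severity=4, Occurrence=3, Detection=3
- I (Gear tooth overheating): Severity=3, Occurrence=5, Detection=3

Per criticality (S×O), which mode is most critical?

B

Criticality = Severity × Occurrence:
  A: 5 × 1 = 5
  B: 4 × 5 = 20
  C: 4 × 2 = 8
  D: 3 × 3 = 9
  E: 3 × 2 = 6
  F: 2 × 1 = 2
  G: 3 × 1 = 3
  H: 4 × 3 = 12
  I: 3 × 5 = 15
Highest criticality is 20 → B.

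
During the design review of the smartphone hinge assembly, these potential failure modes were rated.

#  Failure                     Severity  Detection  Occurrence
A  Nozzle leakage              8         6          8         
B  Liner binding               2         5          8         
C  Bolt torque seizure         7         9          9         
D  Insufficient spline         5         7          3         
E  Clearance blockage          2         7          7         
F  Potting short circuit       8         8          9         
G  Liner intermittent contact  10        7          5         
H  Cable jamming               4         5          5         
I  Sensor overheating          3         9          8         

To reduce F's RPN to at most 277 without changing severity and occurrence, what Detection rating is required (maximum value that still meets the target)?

3

F: S=8, O=9, D=8 → current RPN = 576.
Fixed product = 72. Need 72 × D ≤ 277, so D ≤ 277/72 = 3.85.
Maximum integer Detection rating = 3 (gives RPN 216; D=4 would give 288 > 277).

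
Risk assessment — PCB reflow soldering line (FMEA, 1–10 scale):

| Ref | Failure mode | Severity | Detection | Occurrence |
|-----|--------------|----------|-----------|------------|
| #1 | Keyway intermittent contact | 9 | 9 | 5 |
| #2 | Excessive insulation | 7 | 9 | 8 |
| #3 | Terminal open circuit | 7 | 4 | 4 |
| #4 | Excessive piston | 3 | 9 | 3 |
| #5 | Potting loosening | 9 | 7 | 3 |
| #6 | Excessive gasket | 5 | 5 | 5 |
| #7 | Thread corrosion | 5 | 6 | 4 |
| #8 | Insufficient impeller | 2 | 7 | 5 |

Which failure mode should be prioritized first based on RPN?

#2

RPN = Severity × Occurrence × Detection:
  #1: 9 × 5 × 9 = 405
  #2: 7 × 8 × 9 = 504
  #3: 7 × 4 × 4 = 112
  #4: 3 × 3 × 9 = 81
  #5: 9 × 3 × 7 = 189
  #6: 5 × 5 × 5 = 125
  #7: 5 × 4 × 6 = 120
  #8: 2 × 5 × 7 = 70
Highest RPN is 504 → #2.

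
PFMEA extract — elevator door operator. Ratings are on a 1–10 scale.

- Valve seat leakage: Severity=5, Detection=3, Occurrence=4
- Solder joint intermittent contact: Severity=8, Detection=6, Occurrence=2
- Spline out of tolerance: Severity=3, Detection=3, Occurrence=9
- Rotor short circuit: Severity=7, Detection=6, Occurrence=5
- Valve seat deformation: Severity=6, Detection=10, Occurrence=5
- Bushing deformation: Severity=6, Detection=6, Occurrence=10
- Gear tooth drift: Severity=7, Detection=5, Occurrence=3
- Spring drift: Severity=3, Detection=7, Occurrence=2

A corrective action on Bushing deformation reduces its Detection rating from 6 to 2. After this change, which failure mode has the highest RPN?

RPN = Severity × Occurrence × Detection:
  Valve seat leakage: 5 × 4 × 3 = 60
  Solder joint intermittent contact: 8 × 2 × 6 = 96
  Spline out of tolerance: 3 × 9 × 3 = 81
  Rotor short circuit: 7 × 5 × 6 = 210
  Valve seat deformation: 6 × 5 × 10 = 300
  Bushing deformation: 6 × 10 × 6 = 360
  Gear tooth drift: 7 × 3 × 5 = 105
  Spring drift: 3 × 2 × 7 = 42
After action: Bushing deformation → 6 × 10 × 2 = 120.
Revised RPNs: Valve seat deformation=300, Rotor short circuit=210, Bushing deformation=120, Gear tooth drift=105, Solder joint intermittent contact=96, Spline out of tolerance=81, Valve seat leakage=60, Spring drift=42.
Highest is now Valve seat deformation (300).

Valve seat deformation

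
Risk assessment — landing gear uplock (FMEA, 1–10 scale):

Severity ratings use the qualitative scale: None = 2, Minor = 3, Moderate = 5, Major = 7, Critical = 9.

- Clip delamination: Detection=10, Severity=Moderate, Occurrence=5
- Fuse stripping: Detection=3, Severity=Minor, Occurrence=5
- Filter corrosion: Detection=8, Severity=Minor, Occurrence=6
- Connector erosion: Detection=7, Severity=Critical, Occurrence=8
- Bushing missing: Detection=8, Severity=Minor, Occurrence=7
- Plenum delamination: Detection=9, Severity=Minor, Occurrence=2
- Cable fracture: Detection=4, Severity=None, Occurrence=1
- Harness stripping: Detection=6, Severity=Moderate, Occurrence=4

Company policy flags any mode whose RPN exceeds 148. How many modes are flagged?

3

RPN = Severity × Occurrence × Detection:
  Clip delamination: 5 × 5 × 10 = 250
  Fuse stripping: 3 × 5 × 3 = 45
  Filter corrosion: 3 × 6 × 8 = 144
  Connector erosion: 9 × 8 × 7 = 504
  Bushing missing: 3 × 7 × 8 = 168
  Plenum delamination: 3 × 2 × 9 = 54
  Cable fracture: 2 × 1 × 4 = 8
  Harness stripping: 5 × 4 × 6 = 120
Modes with RPN > 148: Clip delamination (250), Connector erosion (504), Bushing missing (168) → 3.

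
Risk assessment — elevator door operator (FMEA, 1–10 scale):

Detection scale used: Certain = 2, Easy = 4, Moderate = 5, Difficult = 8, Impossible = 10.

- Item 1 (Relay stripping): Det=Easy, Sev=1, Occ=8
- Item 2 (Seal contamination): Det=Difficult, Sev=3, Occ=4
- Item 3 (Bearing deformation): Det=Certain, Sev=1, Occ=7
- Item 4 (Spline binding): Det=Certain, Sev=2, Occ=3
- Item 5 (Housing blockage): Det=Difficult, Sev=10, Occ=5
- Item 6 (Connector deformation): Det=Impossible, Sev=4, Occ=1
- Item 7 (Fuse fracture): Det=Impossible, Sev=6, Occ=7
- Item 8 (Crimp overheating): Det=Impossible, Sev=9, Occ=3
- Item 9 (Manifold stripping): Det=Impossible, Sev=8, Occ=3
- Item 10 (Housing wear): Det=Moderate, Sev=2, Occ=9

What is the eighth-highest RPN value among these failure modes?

RPN = Severity × Occurrence × Detection:
  Item 1: 1 × 8 × 4 = 32
  Item 2: 3 × 4 × 8 = 96
  Item 3: 1 × 7 × 2 = 14
  Item 4: 2 × 3 × 2 = 12
  Item 5: 10 × 5 × 8 = 400
  Item 6: 4 × 1 × 10 = 40
  Item 7: 6 × 7 × 10 = 420
  Item 8: 9 × 3 × 10 = 270
  Item 9: 8 × 3 × 10 = 240
  Item 10: 2 × 9 × 5 = 90
Sorted descending: 420, 400, 270, 240, 96, 90, 40, 32, 14, 12.
The eighth-highest RPN is 32 (Item 1).

32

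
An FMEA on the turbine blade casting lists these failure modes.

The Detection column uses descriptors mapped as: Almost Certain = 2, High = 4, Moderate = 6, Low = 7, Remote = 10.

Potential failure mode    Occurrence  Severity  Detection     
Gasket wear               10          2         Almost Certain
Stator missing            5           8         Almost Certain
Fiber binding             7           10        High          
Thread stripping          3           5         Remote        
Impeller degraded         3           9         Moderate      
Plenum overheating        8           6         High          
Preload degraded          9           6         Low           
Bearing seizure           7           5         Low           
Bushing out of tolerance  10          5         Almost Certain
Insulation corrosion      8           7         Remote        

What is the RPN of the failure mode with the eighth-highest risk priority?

100

RPN = Severity × Occurrence × Detection:
  Gasket wear: 2 × 10 × 2 = 40
  Stator missing: 8 × 5 × 2 = 80
  Fiber binding: 10 × 7 × 4 = 280
  Thread stripping: 5 × 3 × 10 = 150
  Impeller degraded: 9 × 3 × 6 = 162
  Plenum overheating: 6 × 8 × 4 = 192
  Preload degraded: 6 × 9 × 7 = 378
  Bearing seizure: 5 × 7 × 7 = 245
  Bushing out of tolerance: 5 × 10 × 2 = 100
  Insulation corrosion: 7 × 8 × 10 = 560
Sorted descending: 560, 378, 280, 245, 192, 162, 150, 100, 80, 40.
The eighth-highest RPN is 100 (Bushing out of tolerance).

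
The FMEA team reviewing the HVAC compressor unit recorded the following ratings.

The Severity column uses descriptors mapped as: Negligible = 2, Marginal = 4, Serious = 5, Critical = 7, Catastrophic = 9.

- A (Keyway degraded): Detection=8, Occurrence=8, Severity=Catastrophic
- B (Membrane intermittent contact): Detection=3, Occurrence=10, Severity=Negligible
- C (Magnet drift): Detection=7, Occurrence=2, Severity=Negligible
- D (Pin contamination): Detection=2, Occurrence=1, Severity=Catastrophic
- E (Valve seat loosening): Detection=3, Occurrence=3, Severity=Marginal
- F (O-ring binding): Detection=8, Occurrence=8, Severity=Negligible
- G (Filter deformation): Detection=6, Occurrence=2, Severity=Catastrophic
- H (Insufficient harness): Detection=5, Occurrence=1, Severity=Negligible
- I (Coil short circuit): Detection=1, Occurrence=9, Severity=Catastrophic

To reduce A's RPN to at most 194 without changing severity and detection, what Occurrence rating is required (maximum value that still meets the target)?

A: S=9, O=8, D=8 → current RPN = 576.
Fixed product = 72. Need 72 × O ≤ 194, so O ≤ 194/72 = 2.69.
Maximum integer Occurrence rating = 2 (gives RPN 144; O=3 would give 216 > 194).

2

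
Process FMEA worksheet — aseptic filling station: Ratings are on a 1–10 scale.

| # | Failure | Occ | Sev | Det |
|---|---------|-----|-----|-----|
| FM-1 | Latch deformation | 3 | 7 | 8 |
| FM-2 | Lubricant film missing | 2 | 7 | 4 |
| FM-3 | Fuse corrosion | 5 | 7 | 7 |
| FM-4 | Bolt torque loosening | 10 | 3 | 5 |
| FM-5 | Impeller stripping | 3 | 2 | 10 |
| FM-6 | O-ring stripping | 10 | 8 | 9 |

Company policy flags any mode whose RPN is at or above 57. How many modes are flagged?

RPN = Severity × Occurrence × Detection:
  FM-1: 7 × 3 × 8 = 168
  FM-2: 7 × 2 × 4 = 56
  FM-3: 7 × 5 × 7 = 245
  FM-4: 3 × 10 × 5 = 150
  FM-5: 2 × 3 × 10 = 60
  FM-6: 8 × 10 × 9 = 720
Modes with RPN ≥ 57: FM-1 (168), FM-3 (245), FM-4 (150), FM-5 (60), FM-6 (720) → 5.

5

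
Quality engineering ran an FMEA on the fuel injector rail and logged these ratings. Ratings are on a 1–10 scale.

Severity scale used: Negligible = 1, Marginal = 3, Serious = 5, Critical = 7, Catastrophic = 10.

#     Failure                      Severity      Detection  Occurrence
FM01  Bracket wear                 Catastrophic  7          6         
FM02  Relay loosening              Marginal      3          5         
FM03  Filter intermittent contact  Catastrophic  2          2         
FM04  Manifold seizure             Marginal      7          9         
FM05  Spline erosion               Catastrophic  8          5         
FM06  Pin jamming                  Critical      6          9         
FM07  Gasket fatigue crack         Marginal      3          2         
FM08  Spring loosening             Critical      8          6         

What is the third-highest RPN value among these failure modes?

378

RPN = Severity × Occurrence × Detection:
  FM01: 10 × 6 × 7 = 420
  FM02: 3 × 5 × 3 = 45
  FM03: 10 × 2 × 2 = 40
  FM04: 3 × 9 × 7 = 189
  FM05: 10 × 5 × 8 = 400
  FM06: 7 × 9 × 6 = 378
  FM07: 3 × 2 × 3 = 18
  FM08: 7 × 6 × 8 = 336
Sorted descending: 420, 400, 378, 336, 189, 45, 40, 18.
The third-highest RPN is 378 (FM06).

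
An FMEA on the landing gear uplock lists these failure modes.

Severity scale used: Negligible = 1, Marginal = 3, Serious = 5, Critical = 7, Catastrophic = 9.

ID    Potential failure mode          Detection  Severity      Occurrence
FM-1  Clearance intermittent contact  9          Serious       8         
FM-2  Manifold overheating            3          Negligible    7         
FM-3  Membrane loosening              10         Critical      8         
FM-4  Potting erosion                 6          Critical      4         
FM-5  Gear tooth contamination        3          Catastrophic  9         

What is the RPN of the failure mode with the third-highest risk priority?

243

RPN = Severity × Occurrence × Detection:
  FM-1: 5 × 8 × 9 = 360
  FM-2: 1 × 7 × 3 = 21
  FM-3: 7 × 8 × 10 = 560
  FM-4: 7 × 4 × 6 = 168
  FM-5: 9 × 9 × 3 = 243
Sorted descending: 560, 360, 243, 168, 21.
The third-highest RPN is 243 (FM-5).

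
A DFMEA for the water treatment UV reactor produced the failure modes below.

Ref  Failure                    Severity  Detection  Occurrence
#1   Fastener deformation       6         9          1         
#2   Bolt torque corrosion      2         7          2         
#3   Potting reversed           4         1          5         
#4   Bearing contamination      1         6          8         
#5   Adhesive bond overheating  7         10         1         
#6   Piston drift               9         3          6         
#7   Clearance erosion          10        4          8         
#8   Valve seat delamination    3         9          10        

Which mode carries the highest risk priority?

RPN = Severity × Occurrence × Detection:
  #1: 6 × 1 × 9 = 54
  #2: 2 × 2 × 7 = 28
  #3: 4 × 5 × 1 = 20
  #4: 1 × 8 × 6 = 48
  #5: 7 × 1 × 10 = 70
  #6: 9 × 6 × 3 = 162
  #7: 10 × 8 × 4 = 320
  #8: 3 × 10 × 9 = 270
Highest RPN is 320 → #7.

#7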